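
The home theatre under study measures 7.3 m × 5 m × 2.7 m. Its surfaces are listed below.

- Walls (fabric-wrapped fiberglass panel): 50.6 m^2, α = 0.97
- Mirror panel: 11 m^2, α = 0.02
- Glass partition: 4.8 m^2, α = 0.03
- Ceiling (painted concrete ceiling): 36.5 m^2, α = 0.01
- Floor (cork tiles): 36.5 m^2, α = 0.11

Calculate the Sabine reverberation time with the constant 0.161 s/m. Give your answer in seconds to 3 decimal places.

0.295 sec

A = Σ Sᵢαᵢ = 50.6*0.97 + 11*0.02 + 4.8*0.03 + 36.5*0.01 + 36.5*0.11 = 53.826 sabins.
Room volume: 98.55 m³.
T = 0.161 V/A = 0.161·98.55/53.826 = 0.295 s.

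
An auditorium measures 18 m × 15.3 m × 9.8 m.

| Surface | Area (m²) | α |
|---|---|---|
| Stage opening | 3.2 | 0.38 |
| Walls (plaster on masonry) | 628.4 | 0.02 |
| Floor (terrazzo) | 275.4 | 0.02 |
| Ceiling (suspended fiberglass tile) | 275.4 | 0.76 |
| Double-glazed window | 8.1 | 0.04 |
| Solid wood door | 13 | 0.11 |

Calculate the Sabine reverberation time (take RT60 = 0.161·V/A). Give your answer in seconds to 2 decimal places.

1.89 s

A = Σ Sᵢαᵢ = 3.2×0.38 + 628.4×0.02 + 275.4×0.02 + 275.4×0.76 + 8.1×0.04 + 13×0.11 = 230.350 sabins.
Room volume: 2698.92 m³.
Sabine: RT60 = 0.161 × 2698.92 / 230.350 = 1.89 s.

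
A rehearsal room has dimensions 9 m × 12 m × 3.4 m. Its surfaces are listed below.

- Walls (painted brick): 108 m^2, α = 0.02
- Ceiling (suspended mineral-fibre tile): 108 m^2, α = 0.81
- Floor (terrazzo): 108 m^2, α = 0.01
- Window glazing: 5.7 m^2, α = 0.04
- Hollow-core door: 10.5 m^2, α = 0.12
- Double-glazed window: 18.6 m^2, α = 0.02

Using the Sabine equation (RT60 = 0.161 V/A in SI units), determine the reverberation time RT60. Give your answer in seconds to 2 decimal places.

0.64 s

A = Σ Sᵢαᵢ = 108·0.02 + 108·0.81 + 108·0.01 + 5.7·0.04 + 10.5·0.12 + 18.6·0.02 = 92.580 sabins.
Room volume: 367.2 m³.
T = 0.161 V/A = 0.161·367.2/92.580 = 0.64 s.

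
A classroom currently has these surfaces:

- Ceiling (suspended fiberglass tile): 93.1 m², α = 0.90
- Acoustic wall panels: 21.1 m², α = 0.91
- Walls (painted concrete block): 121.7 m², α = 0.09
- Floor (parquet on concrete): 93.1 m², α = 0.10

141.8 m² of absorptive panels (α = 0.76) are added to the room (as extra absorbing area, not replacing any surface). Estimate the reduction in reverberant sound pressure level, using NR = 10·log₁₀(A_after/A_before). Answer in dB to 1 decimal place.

2.7 dB

Equivalent absorption area: A_before = 93.1×0.90 + 21.1×0.91 + 121.7×0.09 + 93.1×0.10 = 123.254 m².
Treatment contributes 141.8·0.76 = 107.768 sabins.
New total A_after = 231.022 sabins.
Reduction = 10 log₁₀(A_after/A_before) = 10 log₁₀(1.8744) = 2.7 dB.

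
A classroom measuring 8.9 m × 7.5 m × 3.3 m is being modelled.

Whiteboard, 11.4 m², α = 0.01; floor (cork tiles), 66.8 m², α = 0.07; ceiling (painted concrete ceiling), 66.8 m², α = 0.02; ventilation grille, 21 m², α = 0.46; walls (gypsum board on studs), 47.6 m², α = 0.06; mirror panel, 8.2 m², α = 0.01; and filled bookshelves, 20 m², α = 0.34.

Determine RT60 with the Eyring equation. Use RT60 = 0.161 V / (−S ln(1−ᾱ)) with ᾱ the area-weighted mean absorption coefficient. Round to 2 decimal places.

Total surface area S = 11.4 + 66.8 + 66.8 + 21 + 47.6 + 8.2 + 20 = 241.8 m².
Σ(Sᵢαᵢ) = 11.4×0.01 + 66.8×0.07 + 66.8×0.02 + 21×0.46 + 47.6×0.06 + 8.2×0.01 + 20×0.34 = 25.524.
ᾱ = 25.524 / 241.8 = 0.1056.
Eyring denominator: −S ln(1−ᾱ) = 26.985.
V = 8.9 × 7.5 × 3.3 = 220.275 m³.
T = 0.161·V/[−S·ln(1−ᾱ)] = 0.161·220.275/26.985 = 1.31 s.

1.31 s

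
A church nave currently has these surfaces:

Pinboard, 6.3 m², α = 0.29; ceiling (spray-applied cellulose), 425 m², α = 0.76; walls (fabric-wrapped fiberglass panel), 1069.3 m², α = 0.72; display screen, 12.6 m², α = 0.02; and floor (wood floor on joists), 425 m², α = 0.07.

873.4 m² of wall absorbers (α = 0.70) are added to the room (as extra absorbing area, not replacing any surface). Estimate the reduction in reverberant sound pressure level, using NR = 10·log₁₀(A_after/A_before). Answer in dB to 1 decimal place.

A_before = Σ Sᵢαᵢ = 6.3×0.29 + 425×0.76 + 1069.3×0.72 + 12.6×0.02 + 425×0.07 = 1124.725 sabins.
Added absorption = 873.4 × 0.70 = 611.380 sabins.
New total A_after = 1736.105 sabins.
Reduction = 10 log₁₀(A_after/A_before) = 10 log₁₀(1.5436) = 1.9 dB.

1.9 dB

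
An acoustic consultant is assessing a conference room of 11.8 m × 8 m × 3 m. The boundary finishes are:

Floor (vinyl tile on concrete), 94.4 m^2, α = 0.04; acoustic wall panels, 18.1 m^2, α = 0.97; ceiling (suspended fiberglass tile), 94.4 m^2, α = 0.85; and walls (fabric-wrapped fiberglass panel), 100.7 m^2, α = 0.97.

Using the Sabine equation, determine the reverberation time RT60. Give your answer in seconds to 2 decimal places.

0.23 sec

A = Σ Sᵢαᵢ = 94.4×0.04 + 18.1×0.97 + 94.4×0.85 + 100.7×0.97 = 199.252 sabins.
V = 11.8·8·3 = 283.2 m³.
RT60 = 0.161 · V / A = 0.161 × 283.2 / 199.252 = 0.23 s.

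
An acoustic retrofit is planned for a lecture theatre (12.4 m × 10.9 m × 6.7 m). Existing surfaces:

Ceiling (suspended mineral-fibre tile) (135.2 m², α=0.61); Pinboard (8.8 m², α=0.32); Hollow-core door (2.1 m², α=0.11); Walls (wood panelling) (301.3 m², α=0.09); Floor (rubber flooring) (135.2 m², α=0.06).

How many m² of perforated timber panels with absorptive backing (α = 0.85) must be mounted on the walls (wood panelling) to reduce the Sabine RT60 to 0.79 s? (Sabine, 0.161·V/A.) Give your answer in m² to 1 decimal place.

Total absorption A₁ = 135.2×0.61 + 8.8×0.32 + 2.1×0.11 + 301.3×0.09 + 135.2×0.06
  = 82.472 + 2.816 + 0.231 + 27.117 + 8.112 = 120.748 m² sabins.
V = 905.572 m³. Target absorption A₂ = 0.161 × 905.572 / 0.79 = 184.553 sabins.
Absorption to add: 184.553 − 120.748 = 63.805 sabins.
Net gain per m²: Δα = 0.85 − 0.09 = 0.76.
Area = ΔA/Δα = 63.805/0.76 = 84.0 m².

84.0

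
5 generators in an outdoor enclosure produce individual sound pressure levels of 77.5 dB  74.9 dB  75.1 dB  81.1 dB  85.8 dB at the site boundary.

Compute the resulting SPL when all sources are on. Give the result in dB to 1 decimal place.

Converting to relative power and adding: 10^(77.5/10) + 10^(74.9/10) + 10^(75.1/10) + 10^(81.1/10) + 10^(85.8/10) = 6.285e+08.
Combined level = 10 log₁₀(6.285e+08) = 88.0 dB.

88.0 dB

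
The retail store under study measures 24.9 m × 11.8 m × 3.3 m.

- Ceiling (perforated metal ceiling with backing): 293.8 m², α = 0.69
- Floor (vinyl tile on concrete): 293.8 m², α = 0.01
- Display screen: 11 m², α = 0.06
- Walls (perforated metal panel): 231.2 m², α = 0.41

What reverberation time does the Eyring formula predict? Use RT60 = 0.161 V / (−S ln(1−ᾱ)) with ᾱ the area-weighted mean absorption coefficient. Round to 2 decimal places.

0.42 seconds

Total surface area S = 293.8 + 293.8 + 11 + 231.2 = 829.8 m².
Absorption A = 293.8×0.69 + 293.8×0.01 + 11×0.06 + 231.2×0.41 = 301.112 sabins.
Mean coefficient ᾱ = A/S = 0.3629.
−S·ln(1−ᾱ) = −829.8 × ln(1 − 0.3629) = 374.098.
V = 24.9 × 11.8 × 3.3 = 969.606 m³.
T = 0.161·V/[−S·ln(1−ᾱ)] = 0.161·969.606/374.098 = 0.42 s.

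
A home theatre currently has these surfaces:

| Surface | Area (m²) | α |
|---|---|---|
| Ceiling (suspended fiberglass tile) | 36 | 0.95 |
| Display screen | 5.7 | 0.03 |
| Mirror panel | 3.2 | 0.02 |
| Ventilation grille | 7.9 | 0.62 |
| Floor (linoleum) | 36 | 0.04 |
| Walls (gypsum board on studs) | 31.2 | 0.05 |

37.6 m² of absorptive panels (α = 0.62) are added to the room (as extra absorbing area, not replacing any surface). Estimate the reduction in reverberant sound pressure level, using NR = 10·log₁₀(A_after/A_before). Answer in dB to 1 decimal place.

1.9 dB

Equivalent absorption area: A_before = 36*0.95 + 5.7*0.03 + 3.2*0.02 + 7.9*0.62 + 36*0.04 + 31.2*0.05 = 42.333 m².
Treatment contributes 37.6·0.62 = 23.312 sabins.
New total A_after = 65.645 sabins.
NR = 10·log₁₀(65.645/42.333) = 1.9 dB.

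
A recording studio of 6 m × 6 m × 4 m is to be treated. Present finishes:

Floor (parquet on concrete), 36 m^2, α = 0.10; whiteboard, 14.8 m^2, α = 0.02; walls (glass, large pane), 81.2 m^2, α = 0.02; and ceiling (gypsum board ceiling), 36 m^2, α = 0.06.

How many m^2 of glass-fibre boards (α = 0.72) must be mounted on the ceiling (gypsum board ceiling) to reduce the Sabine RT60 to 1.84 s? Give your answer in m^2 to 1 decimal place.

Summing Sᵢαᵢ: 3.600 + 0.296 + 1.624 + 2.160 → A₁ = 7.680 sabins.
V = 144 m³. Target absorption A₂ = 0.161 × 144 / 1.84 = 12.600 sabins.
ΔA needed = 12.600 − 7.680 = 4.920 sabins.
Net gain per m^2: Δα = 0.72 − 0.06 = 0.66.
Panel area = 4.920 / 0.66 = 7.5 m^2.

7.5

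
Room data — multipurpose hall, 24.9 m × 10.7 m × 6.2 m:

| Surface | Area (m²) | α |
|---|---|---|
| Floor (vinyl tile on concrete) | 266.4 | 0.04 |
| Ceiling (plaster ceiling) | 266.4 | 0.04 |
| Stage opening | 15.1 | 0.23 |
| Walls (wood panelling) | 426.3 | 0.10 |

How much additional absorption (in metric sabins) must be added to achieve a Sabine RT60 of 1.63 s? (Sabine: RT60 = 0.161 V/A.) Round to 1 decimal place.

Summing Sᵢαᵢ: 10.656 + 10.656 + 3.473 + 42.630 → A₁ = 67.415 sabins.
For T = 1.63 s, need A₂ = 0.161·V/T = 0.161·1651.866/1.63 = 163.160 sabins.
ΔA = A₂ − A₁ = 163.160 − 67.415 = 95.7 sabins.

95.7 sabins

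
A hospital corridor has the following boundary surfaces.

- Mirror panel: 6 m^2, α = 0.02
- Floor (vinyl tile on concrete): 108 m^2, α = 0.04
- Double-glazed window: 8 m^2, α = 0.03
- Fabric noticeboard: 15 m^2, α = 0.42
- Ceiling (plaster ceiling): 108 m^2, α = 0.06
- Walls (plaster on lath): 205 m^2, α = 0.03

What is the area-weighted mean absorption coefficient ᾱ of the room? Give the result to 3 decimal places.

0.052

S = Σ Sᵢ = 6 + 108 + 8 + 15 + 108 + 205 = 450.0 m^2.
Σ(Sᵢαᵢ) = 6·0.02 + 108·0.04 + 8·0.03 + 15·0.42 + 108·0.06 + 205·0.03 = 23.610.
ᾱ = 23.610 / 450.0 = 0.052.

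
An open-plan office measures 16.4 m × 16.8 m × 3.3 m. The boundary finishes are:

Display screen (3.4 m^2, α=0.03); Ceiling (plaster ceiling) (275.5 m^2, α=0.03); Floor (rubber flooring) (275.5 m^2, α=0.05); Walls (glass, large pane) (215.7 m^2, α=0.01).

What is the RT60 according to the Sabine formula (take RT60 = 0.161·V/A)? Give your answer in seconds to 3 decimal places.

Total absorption A = 3.4·0.03 + 275.5·0.03 + 275.5·0.05 + 215.7·0.01
  = 0.102 + 8.265 + 13.775 + 2.157 = 24.299 m^2 sabins.
Room volume: 909.216 m³.
Sabine: RT60 = 0.161 × 909.216 / 24.299 = 6.024 s.

6.024 seconds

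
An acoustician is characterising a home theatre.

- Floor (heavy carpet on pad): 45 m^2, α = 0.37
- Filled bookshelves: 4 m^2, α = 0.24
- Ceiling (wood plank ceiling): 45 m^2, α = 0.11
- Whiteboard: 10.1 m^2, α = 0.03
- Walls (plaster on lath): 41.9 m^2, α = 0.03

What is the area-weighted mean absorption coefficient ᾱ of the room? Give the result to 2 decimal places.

S = Σ Sᵢ = 45 + 4 + 45 + 10.1 + 41.9 = 146.0 m^2.
Weighted sum Σ Sα = 24.120.
ᾱ = A/S = 0.17.

0.17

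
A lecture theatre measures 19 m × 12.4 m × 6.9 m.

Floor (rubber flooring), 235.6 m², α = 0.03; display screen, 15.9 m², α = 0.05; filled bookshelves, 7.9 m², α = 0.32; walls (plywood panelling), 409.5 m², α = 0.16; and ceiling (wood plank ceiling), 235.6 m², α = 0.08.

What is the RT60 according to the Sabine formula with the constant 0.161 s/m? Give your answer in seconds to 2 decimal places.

2.76 seconds

Equivalent absorption area: A = 235.6×0.03 + 15.9×0.05 + 7.9×0.32 + 409.5×0.16 + 235.6×0.08 = 94.759 m².
V = 19·12.4·6.9 = 1625.64 m³.
T = 0.161 V/A = 0.161·1625.64/94.759 = 2.76 s.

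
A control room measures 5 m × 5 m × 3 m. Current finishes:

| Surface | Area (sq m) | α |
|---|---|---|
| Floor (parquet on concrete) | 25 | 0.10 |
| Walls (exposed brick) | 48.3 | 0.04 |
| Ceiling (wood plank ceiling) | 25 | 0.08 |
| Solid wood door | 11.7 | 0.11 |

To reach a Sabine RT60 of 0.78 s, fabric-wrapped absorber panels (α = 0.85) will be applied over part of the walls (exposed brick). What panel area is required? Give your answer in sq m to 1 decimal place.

9.6

Total absorption A₁ = 25×0.10 + 48.3×0.04 + 25×0.08 + 11.7×0.11
  = 2.500 + 1.932 + 2.000 + 1.287 = 7.719 sq m sabins.
Required A₂ = 0.161·75/0.78 = 15.481 sabins.
Absorption to add: 15.481 − 7.719 = 7.762 sabins.
Each sq m of panel replacing the walls (exposed brick) adds (0.85 − 0.04) = 0.81 sabins.
Panel area = 7.762 / 0.81 = 9.6 sq m.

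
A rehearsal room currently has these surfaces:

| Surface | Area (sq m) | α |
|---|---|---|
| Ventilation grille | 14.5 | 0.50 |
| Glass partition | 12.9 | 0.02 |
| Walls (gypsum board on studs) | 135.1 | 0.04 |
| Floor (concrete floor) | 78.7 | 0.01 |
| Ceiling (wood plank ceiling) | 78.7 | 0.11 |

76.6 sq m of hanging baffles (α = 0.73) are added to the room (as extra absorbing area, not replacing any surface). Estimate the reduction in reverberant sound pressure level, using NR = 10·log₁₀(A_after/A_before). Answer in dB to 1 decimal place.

5.4 dB

A_before = Σ Sᵢαᵢ = 14.5×0.50 + 12.9×0.02 + 135.1×0.04 + 78.7×0.01 + 78.7×0.11 = 22.356 sabins.
Treatment contributes 76.6·0.73 = 55.918 sabins.
New total A_after = 78.274 sabins.
NR = 10·log₁₀(78.274/22.356) = 5.4 dB.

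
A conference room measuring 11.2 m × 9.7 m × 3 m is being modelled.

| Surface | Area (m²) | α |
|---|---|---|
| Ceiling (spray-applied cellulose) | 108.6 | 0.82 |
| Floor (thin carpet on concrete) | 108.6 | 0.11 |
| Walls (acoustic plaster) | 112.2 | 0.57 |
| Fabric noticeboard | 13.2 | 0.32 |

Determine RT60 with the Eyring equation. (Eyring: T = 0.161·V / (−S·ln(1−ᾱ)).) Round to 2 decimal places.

S = Σ Sᵢ = 342.6 m².
Σ(Sᵢαᵢ) = 108.6×0.82 + 108.6×0.11 + 112.2×0.57 + 13.2×0.32 = 169.176.
ᾱ = 169.176 / 342.6 = 0.4938.
−S·ln(1−ᾱ) = −342.6 × ln(1 − 0.4938) = 233.250.
V = 11.2 × 9.7 × 3 = 325.92 m³.
T = 0.161·V/[−S·ln(1−ᾱ)] = 0.161·325.92/233.250 = 0.22 s.

0.22 s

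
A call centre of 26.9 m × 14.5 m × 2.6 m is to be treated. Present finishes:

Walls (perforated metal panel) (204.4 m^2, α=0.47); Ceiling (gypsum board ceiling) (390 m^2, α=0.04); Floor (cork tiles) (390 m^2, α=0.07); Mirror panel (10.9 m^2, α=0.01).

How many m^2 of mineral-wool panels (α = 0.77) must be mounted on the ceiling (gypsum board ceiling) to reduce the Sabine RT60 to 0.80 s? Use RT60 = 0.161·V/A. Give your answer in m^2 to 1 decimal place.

89.1

A₁ = Σ Sᵢαᵢ = 204.4*0.47 + 390*0.04 + 390*0.07 + 10.9*0.01 = 139.077 sabins.
Required A₂ = 0.161·1014.13/0.80 = 204.094 sabins.
Absorption to add: 204.094 − 139.077 = 65.017 sabins.
Net gain per m^2: Δα = 0.77 − 0.04 = 0.73.
Panel area = 65.017 / 0.73 = 89.1 m^2.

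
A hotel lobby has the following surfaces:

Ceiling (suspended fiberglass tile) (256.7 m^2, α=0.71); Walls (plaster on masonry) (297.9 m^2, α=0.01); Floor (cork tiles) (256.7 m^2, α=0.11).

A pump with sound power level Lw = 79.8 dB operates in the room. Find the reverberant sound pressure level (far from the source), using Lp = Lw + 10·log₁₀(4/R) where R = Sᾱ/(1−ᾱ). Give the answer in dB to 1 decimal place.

A = 213.473 sabins; S = 811.3 m^2.
ᾱ = 213.473/811.3 = 0.2631; R = Sᾱ/(1−ᾱ) = 213.473/(1−0.2631) = 289.691 m^2.
Lp = Lw + 10 log₁₀(4/R) = 79.8 -18.60 = 61.2 dB.

61.2 dB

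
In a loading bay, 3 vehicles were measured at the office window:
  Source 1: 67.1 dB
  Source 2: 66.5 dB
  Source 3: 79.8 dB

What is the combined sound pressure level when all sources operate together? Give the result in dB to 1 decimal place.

Sum in the linear (power) domain: Σ 10^(Lᵢ/10) = 10^(67.1/10) + 10^(66.5/10) + 10^(79.8/10) = 1.051e+08.
Back to dB: 10·log₁₀ Σ = 80.2 dB.

80.2 dB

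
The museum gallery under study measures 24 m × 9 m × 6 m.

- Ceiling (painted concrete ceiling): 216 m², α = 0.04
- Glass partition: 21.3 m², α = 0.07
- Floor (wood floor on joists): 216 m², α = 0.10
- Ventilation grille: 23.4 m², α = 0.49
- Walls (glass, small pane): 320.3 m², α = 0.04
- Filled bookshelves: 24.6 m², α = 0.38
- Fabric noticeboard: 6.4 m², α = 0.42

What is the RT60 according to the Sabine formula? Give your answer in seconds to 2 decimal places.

Summing Sᵢαᵢ: 8.640 + 1.491 + 21.600 + 11.466 + 12.812 + 9.348 + 2.688 → A = 68.045 sabins.
V = 24·9·6 = 1296 m³.
Sabine: RT60 = 0.161 × 1296 / 68.045 = 3.07 s.

3.07 sec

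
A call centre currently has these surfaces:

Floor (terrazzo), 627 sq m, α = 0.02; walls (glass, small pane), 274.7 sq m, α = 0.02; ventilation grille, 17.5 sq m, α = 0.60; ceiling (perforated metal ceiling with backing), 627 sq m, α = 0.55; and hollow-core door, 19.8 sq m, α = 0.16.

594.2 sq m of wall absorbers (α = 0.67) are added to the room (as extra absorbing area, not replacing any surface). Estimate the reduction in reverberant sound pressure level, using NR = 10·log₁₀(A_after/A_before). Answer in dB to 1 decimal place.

Total absorption A_before = 627×0.02 + 274.7×0.02 + 17.5×0.60 + 627×0.55 + 19.8×0.16
  = 12.540 + 5.494 + 10.500 + 344.850 + 3.168 = 376.552 sq m sabins.
Added absorption = 594.2 × 0.67 = 398.114 sabins.
New total A_after = 774.666 sabins.
NR = 10·log₁₀(774.666/376.552) = 3.1 dB.

3.1 dB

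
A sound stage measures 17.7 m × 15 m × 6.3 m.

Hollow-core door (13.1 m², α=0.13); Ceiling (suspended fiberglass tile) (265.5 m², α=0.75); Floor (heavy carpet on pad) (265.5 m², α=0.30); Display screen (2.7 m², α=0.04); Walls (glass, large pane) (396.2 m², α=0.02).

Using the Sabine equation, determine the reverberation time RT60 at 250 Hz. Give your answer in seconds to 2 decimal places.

Total absorption A = 13.1*0.13 + 265.5*0.75 + 265.5*0.30 + 2.7*0.04 + 396.2*0.02
  = 1.703 + 199.125 + 79.650 + 0.108 + 7.924 = 288.510 m² sabins.
Room volume: 1672.65 m³.
RT60 = 0.161 · V / A = 0.161 × 1672.65 / 288.510 = 0.93 s.

0.93 s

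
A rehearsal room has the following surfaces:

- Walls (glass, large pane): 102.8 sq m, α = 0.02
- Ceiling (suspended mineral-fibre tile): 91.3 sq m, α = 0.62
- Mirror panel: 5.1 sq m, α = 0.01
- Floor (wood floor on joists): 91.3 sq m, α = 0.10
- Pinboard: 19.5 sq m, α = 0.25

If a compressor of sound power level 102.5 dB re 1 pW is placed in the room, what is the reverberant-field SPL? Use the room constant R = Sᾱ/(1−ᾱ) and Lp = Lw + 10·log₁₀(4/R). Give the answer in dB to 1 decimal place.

A = 72.718 sabins; S = 310.0 sq m.
ᾱ = 72.718/310.0 = 0.2346; R = Sᾱ/(1−ᾱ) = 72.718/(1−0.2346) = 95.007 sq m.
Lp = 102.5 + 10·log₁₀(4/95.007) = 102.5 + (-13.76) = 88.7 dB.

88.7 dB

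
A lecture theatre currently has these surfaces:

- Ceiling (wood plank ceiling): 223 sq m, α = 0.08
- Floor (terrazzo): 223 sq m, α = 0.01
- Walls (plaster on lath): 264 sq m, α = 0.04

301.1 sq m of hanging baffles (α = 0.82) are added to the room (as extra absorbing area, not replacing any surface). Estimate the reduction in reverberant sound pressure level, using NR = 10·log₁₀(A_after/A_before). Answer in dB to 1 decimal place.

A_before = Σ Sᵢαᵢ = 223*0.08 + 223*0.01 + 264*0.04 = 30.630 sabins.
Added absorption = 301.1 × 0.82 = 246.902 sabins.
A_after = 30.630 + 246.902 = 277.532 sabins.
Reduction = 10 log₁₀(A_after/A_before) = 10 log₁₀(9.0608) = 9.6 dB.

9.6 dB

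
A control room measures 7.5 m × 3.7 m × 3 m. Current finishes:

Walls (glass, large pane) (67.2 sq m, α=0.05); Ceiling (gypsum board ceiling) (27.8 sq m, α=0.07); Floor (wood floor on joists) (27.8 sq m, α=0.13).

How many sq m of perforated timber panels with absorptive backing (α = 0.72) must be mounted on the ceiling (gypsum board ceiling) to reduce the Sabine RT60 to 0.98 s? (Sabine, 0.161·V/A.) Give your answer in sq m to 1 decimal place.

7.3

A₁ = Σ Sᵢαᵢ = 67.2×0.05 + 27.8×0.07 + 27.8×0.13 = 8.920 sabins.
V = 83.25 m³. Target absorption A₂ = 0.161 × 83.25 / 0.98 = 13.677 sabins.
Absorption to add: 13.677 − 8.920 = 4.757 sabins.
Each sq m of panel replacing the ceiling (gypsum board ceiling) adds (0.72 − 0.07) = 0.65 sabins.
Area = ΔA/Δα = 4.757/0.65 = 7.3 sq m.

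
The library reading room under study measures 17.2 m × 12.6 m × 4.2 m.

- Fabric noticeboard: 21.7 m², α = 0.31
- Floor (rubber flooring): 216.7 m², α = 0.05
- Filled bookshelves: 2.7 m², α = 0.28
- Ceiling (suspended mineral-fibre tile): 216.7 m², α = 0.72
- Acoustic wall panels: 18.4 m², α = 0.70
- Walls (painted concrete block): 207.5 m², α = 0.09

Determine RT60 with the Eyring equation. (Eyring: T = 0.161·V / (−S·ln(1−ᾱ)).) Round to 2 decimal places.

Total surface area S = 21.7 + 216.7 + 2.7 + 216.7 + 18.4 + 207.5 = 683.7 m².
Absorption A = 21.7×0.31 + 216.7×0.05 + 2.7×0.28 + 216.7×0.72 + 18.4×0.70 + 207.5×0.09 = 205.897 sabins.
Mean coefficient ᾱ = A/S = 0.3012.
−S·ln(1−ᾱ) = −683.7 × ln(1 − 0.3012) = 245.032.
V = 17.2 × 12.6 × 4.2 = 910.224 m³.
T = 0.161·V/[−S·ln(1−ᾱ)] = 0.161·910.224/245.032 = 0.60 s.

0.60 s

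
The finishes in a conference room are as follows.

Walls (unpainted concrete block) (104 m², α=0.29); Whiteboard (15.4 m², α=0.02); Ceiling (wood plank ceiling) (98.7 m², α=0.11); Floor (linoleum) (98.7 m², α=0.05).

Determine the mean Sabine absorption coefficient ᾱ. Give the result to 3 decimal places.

0.146

Total surface area S = 316.8 m².
Weighted sum Σ Sα = 46.260.
ᾱ = A/S = 0.146.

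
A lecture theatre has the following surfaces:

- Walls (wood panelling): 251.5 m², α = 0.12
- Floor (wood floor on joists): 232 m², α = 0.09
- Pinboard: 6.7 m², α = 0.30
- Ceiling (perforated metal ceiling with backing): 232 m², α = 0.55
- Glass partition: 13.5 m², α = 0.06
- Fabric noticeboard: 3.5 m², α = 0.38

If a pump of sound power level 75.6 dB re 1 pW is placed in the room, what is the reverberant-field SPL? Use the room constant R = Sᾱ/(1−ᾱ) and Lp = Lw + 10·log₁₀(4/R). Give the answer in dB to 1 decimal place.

57.8 dB

A = 182.810 sabins; S = 739.2 m².
ᾱ = 182.810/739.2 = 0.2473; R = Sᾱ/(1−ᾱ) = 182.810/(1−0.2473) = 242.872 m².
Lp = 75.6 + 10·log₁₀(4/242.872) = 75.6 + (-17.83) = 57.8 dB.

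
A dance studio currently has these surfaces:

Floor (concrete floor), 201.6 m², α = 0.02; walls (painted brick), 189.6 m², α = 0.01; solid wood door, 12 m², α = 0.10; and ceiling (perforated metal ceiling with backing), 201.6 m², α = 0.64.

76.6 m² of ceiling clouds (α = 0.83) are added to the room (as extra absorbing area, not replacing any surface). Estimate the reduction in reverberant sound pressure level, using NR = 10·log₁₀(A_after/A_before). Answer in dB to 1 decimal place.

1.7 dB

Summing Sᵢαᵢ: 4.032 + 1.896 + 1.200 + 129.024 → A_before = 136.152 sabins.
Treatment contributes 76.6·0.83 = 63.578 sabins.
A_after = 136.152 + 63.578 = 199.730 sabins.
NR = 10·log₁₀(199.730/136.152) = 1.7 dB.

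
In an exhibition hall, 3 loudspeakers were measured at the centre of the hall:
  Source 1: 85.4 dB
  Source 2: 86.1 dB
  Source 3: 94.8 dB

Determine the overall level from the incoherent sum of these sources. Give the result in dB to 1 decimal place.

95.8 dB

Sum in the linear (power) domain: Σ 10^(Lᵢ/10) = 10^(85.4/10) + 10^(86.1/10) + 10^(94.8/10) = 3.774e+09.
Back to dB: 10·log₁₀ Σ = 95.8 dB.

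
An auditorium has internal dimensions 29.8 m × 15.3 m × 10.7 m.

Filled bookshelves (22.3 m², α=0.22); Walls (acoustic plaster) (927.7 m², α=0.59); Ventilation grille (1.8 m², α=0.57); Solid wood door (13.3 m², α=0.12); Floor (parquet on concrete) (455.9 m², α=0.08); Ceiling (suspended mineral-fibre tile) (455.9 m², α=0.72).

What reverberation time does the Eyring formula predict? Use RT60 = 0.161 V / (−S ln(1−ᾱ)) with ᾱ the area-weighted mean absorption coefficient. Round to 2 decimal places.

0.62 s

S = Σ Sᵢ = 1876.9 m².
Σ(Sᵢαᵢ) = 22.3·0.22 + 927.7·0.59 + 1.8·0.57 + 13.3·0.12 + 455.9·0.08 + 455.9·0.72 = 919.591.
ᾱ = 919.591 / 1876.9 = 0.4900.
Eyring denominator: −S ln(1−ᾱ) = 1263.800.
V = 29.8 × 15.3 × 10.7 = 4878.558 m³.
RT60 = 0.161 × 4878.558 / 1263.800 = 0.62 s.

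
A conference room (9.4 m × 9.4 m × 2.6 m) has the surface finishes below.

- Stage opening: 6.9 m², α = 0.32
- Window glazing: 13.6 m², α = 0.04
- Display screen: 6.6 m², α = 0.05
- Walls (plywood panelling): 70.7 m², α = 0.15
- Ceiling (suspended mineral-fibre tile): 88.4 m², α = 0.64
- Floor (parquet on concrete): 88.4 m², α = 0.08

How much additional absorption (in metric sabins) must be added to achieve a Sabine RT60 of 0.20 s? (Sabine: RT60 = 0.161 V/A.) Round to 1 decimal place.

Total absorption A₁ = 6.9·0.32 + 13.6·0.04 + 6.6·0.05 + 70.7·0.15 + 88.4·0.64 + 88.4·0.08
  = 2.208 + 0.544 + 0.330 + 10.605 + 56.576 + 7.072 = 77.335 m² sabins.
Target A₂ = 0.161·229.736/0.20 = 184.937 sabins (V = 229.736 m³).
Additional absorption ΔA = 184.937 − 77.335 = 107.6 sabins.

107.6 sabins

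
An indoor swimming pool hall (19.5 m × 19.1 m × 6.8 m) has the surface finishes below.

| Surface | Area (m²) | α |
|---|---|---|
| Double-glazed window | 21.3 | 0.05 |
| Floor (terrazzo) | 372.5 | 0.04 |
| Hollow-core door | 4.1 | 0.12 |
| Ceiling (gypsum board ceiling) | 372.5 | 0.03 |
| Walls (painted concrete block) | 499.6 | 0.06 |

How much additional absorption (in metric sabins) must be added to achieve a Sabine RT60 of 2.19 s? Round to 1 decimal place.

128.6 sabins

Total absorption A₁ = 21.3·0.05 + 372.5·0.04 + 4.1·0.12 + 372.5·0.03 + 499.6·0.06
  = 1.065 + 14.900 + 0.492 + 11.175 + 29.976 = 57.608 m² sabins.
For T = 2.19 s, need A₂ = 0.161·V/T = 0.161·2532.66/2.19 = 186.191 sabins.
ΔA = A₂ − A₁ = 186.191 − 57.608 = 128.6 sabins.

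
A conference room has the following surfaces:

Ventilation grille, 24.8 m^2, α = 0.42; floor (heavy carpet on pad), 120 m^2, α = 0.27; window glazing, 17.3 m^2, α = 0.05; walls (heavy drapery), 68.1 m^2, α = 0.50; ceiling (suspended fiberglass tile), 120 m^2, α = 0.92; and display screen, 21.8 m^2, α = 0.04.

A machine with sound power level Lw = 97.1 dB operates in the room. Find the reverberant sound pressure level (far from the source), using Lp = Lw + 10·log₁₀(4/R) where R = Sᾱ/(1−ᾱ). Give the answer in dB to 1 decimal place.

77.3 dB

A = 189.003 sabins; S = 372.0 m^2.
ᾱ = 189.003/372.0 = 0.5081; R = Sᾱ/(1−ᾱ) = 189.003/(1−0.5081) = 384.231 m^2.
Lp = Lw + 10 log₁₀(4/R) = 97.1 -19.83 = 77.3 dB.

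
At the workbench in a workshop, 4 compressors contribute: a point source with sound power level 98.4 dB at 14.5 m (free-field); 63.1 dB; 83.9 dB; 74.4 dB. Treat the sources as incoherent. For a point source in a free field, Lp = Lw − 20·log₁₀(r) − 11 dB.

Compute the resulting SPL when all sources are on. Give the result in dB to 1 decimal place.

84.4 dB

Source at 14.5 m: Lp = 98.4 − 20·log₁₀(14.5) − 11 = 64.2 dB.
Sum in the linear (power) domain: Σ 10^(Lᵢ/10) = 10^(64.2/10) + 10^(63.1/10) + 10^(83.9/10) + 10^(74.4/10) = 2.777e+08.
Back to dB: 10·log₁₀ Σ = 84.4 dB.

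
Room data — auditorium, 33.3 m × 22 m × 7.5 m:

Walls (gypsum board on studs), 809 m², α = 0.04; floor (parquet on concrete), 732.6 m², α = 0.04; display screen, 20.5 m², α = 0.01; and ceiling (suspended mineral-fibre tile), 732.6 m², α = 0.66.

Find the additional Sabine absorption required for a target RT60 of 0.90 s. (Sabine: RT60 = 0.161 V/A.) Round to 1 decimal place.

Summing Sᵢαᵢ: 32.360 + 29.304 + 0.205 + 483.516 → A₁ = 545.385 sabins.
Target A₂ = 0.161·5494.5/0.90 = 982.905 sabins (V = 5494.5 m³).
ΔA = A₂ − A₁ = 982.905 − 545.385 = 437.5 sabins.

437.5 sabins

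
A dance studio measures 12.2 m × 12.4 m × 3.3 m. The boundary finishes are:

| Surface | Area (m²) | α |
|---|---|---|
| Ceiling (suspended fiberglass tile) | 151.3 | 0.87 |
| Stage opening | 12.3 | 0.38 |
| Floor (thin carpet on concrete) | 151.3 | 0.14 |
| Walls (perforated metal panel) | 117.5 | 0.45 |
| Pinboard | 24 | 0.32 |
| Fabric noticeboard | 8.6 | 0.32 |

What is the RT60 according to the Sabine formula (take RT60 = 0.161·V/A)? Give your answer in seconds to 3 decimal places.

0.364 s

Total absorption A = 151.3·0.87 + 12.3·0.38 + 151.3·0.14 + 117.5·0.45 + 24·0.32 + 8.6·0.32
  = 131.631 + 4.674 + 21.182 + 52.875 + 7.680 + 2.752 = 220.794 m² sabins.
V = 12.2·12.4·3.3 = 499.224 m³.
RT60 = 0.161 · V / A = 0.161 × 499.224 / 220.794 = 0.364 s.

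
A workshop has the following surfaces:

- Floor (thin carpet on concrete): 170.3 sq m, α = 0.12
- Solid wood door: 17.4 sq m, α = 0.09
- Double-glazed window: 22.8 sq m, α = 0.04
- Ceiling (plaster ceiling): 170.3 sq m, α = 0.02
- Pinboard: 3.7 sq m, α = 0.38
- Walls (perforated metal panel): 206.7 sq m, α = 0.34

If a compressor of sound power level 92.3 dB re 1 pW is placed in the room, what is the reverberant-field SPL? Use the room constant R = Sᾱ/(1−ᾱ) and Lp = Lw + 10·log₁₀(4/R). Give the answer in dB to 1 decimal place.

Σ(Sᵢαᵢ) = 170.3×0.12 + 17.4×0.09 + 22.8×0.04 + 170.3×0.02 + 3.7×0.38 + 206.7×0.34 = 98.004; total area S = 591.2 sq m.
ᾱ = 0.1658, so room constant R = A/(1−ᾱ) = 117.483 sq m.
Lp = Lw + 10 log₁₀(4/R) = 92.3 -14.68 = 77.6 dB.

77.6 dB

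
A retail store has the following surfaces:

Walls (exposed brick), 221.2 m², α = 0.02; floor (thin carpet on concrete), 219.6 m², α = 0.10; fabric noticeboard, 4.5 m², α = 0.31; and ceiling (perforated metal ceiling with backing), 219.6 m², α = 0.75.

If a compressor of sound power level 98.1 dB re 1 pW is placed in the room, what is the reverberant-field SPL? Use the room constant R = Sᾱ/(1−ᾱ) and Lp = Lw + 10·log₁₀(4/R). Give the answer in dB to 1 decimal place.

79.8 dB

A = 192.479 sabins; S = 664.9 m².
ᾱ = 192.479/664.9 = 0.2895; R = Sᾱ/(1−ᾱ) = 192.479/(1−0.2895) = 270.906 m².
Lp = Lw + 10 log₁₀(4/R) = 98.1 -18.31 = 79.8 dB.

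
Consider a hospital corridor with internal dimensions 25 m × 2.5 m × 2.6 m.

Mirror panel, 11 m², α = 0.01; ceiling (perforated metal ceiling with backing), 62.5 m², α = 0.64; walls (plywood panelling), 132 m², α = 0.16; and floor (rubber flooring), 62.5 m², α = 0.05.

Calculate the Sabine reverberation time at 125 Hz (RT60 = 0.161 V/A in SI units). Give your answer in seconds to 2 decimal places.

0.41 sec

Total absorption A = 11*0.01 + 62.5*0.64 + 132*0.16 + 62.5*0.05
  = 0.110 + 40.000 + 21.120 + 3.125 = 64.355 m² sabins.
V = 25·2.5·2.6 = 162.5 m³.
T = 0.161 V/A = 0.161·162.5/64.355 = 0.41 s.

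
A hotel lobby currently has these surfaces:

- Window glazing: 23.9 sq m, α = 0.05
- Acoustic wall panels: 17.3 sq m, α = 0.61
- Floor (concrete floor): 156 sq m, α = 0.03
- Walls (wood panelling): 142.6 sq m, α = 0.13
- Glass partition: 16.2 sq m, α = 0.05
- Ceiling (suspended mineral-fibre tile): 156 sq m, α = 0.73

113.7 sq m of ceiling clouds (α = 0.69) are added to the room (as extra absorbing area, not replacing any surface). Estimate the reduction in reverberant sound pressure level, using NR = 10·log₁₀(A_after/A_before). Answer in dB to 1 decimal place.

1.8 dB

Equivalent absorption area: A_before = 23.9×0.05 + 17.3×0.61 + 156×0.03 + 142.6×0.13 + 16.2×0.05 + 156×0.73 = 149.656 sq m.
Added absorption = 113.7 × 0.69 = 78.453 sabins.
A_after = 149.656 + 78.453 = 228.109 sabins.
NR = 10·log₁₀(228.109/149.656) = 1.8 dB.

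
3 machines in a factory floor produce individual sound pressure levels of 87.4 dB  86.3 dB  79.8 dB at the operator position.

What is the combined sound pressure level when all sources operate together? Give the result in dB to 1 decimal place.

90.3 dB

Sum in the linear (power) domain: Σ 10^(Lᵢ/10) = 10^(87.4/10) + 10^(86.3/10) + 10^(79.8/10) = 1.072e+09.
Back to dB: 10·log₁₀ Σ = 90.3 dB.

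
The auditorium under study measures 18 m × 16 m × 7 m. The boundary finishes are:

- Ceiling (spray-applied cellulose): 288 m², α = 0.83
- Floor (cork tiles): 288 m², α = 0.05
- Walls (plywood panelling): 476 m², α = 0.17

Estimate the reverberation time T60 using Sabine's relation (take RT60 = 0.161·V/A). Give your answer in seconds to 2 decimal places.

0.97 s

Total absorption A = 288·0.83 + 288·0.05 + 476·0.17
  = 239.040 + 14.400 + 80.920 = 334.360 m² sabins.
V = 18·16·7 = 2016 m³.
Sabine: RT60 = 0.161 × 2016 / 334.360 = 0.97 s.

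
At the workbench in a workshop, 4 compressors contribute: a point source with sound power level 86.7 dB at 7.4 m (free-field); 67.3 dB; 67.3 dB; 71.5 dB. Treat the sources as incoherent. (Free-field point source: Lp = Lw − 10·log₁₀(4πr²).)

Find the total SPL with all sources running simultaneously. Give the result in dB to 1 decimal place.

Source at 7.4 m: Lp = 86.7 − 10·log₁₀(4π·7.4²) = 86.7 − 10·log₁₀(688.134) = 58.3 dB.
Sum in the linear (power) domain: Σ 10^(Lᵢ/10) = 10^(58.3/10) + 10^(67.3/10) + 10^(67.3/10) + 10^(71.5/10) = 2.554e+07.
Back to dB: 10·log₁₀ Σ = 74.1 dB.

74.1 dB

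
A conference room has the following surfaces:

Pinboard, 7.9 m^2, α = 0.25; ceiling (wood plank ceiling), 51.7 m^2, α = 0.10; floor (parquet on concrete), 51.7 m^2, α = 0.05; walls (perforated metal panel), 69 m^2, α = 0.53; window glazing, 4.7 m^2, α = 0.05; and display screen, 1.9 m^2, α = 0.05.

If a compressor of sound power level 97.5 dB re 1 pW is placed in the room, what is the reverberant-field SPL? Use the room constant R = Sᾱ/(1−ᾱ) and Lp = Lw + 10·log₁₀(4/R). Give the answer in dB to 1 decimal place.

85.6 dB

A = 46.630 sabins; S = 186.9 m^2.
ᾱ = 46.630/186.9 = 0.2495; R = Sᾱ/(1−ᾱ) = 46.630/(1−0.2495) = 62.132 m^2.
Lp = 97.5 + 10·log₁₀(4/62.132) = 97.5 + (-11.91) = 85.6 dB.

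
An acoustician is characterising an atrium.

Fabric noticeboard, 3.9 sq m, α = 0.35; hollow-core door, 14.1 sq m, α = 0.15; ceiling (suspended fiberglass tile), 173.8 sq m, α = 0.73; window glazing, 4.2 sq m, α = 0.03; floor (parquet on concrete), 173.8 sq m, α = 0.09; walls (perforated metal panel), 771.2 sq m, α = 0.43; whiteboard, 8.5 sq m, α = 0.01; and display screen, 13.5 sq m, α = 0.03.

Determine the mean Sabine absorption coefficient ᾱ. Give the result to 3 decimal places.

Total surface area S = 1163.0 sq m.
Weighted sum Σ Sα = 478.228.
ᾱ = A/S = 0.411.

0.411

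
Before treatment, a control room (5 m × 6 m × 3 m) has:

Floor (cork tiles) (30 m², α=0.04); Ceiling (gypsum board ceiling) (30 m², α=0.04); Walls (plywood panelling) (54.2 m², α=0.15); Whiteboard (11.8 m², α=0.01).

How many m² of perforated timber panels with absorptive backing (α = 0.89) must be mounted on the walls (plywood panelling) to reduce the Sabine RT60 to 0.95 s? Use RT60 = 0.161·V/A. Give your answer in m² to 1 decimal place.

Total absorption A₁ = 30×0.04 + 30×0.04 + 54.2×0.15 + 11.8×0.01
  = 1.200 + 1.200 + 8.130 + 0.118 = 10.648 m² sabins.
V = 90 m³. Target absorption A₂ = 0.161 × 90 / 0.95 = 15.253 sabins.
Absorption to add: 15.253 − 10.648 = 4.605 sabins.
Net gain per m²: Δα = 0.89 − 0.15 = 0.74.
Panel area = 4.605 / 0.74 = 6.2 m².

6.2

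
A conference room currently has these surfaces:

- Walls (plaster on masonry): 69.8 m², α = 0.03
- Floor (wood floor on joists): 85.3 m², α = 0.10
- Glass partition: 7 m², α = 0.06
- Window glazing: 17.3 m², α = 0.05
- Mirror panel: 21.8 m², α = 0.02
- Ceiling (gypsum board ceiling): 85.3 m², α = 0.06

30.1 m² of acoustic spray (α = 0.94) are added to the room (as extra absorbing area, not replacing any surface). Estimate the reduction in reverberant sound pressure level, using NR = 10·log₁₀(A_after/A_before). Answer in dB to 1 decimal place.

4.2 dB

A_before = Σ Sᵢαᵢ = 69.8*0.03 + 85.3*0.10 + 7*0.06 + 17.3*0.05 + 21.8*0.02 + 85.3*0.06 = 17.463 sabins.
Treatment contributes 30.1·0.94 = 28.294 sabins.
A_after = 17.463 + 28.294 = 45.757 sabins.
NR = 10·log₁₀(45.757/17.463) = 4.2 dB.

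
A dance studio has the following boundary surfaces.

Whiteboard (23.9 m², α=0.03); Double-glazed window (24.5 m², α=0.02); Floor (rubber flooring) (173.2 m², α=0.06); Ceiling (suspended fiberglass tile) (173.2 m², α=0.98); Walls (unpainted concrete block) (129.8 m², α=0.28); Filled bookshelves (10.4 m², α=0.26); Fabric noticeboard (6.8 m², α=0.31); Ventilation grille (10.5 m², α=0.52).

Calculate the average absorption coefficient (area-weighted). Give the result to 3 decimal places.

S = Σ Sᵢ = 23.9 + 24.5 + 173.2 + 173.2 + 129.8 + 10.4 + 6.8 + 10.5 = 552.3 m².
Σ(Sᵢαᵢ) = 23.9*0.03 + 24.5*0.02 + 173.2*0.06 + 173.2*0.98 + 129.8*0.28 + 10.4*0.26 + 6.8*0.31 + 10.5*0.52 = 227.951.
ᾱ = A/S = 0.413.

0.413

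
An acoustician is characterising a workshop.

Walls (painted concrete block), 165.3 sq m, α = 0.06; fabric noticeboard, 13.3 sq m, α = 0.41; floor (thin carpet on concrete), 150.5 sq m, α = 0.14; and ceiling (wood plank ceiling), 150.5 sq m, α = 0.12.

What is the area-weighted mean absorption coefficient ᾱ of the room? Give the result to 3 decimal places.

S = Σ Sᵢ = 165.3 + 13.3 + 150.5 + 150.5 = 479.6 sq m.
Σ(Sᵢαᵢ) = 165.3·0.06 + 13.3·0.41 + 150.5·0.14 + 150.5·0.12 = 54.501.
ᾱ = 54.501 / 479.6 = 0.114.

0.114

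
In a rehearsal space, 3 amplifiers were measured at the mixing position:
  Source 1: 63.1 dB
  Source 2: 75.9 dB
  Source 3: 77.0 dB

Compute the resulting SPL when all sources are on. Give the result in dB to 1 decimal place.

Converting to relative power and adding: 10^(63.1/10) + 10^(75.9/10) + 10^(77.0/10) = 9.106e+07.
Back to dB: 10·log₁₀ Σ = 79.6 dB.

79.6 dB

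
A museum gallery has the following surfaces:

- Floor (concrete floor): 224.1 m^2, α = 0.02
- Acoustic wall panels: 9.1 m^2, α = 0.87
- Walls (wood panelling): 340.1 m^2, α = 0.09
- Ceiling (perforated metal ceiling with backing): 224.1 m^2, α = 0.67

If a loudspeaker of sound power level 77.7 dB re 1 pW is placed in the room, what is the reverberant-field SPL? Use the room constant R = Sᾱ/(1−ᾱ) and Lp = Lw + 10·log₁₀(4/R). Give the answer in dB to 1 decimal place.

Σ(Sᵢαᵢ) = 224.1·0.02 + 9.1·0.87 + 340.1·0.09 + 224.1·0.67 = 193.155; total area S = 797.4 m^2.
ᾱ = 193.155/797.4 = 0.2422; R = Sᾱ/(1−ᾱ) = 193.155/(1−0.2422) = 254.889 m^2.
Lp = Lw + 10 log₁₀(4/R) = 77.7 -18.04 = 59.7 dB.

59.7 dB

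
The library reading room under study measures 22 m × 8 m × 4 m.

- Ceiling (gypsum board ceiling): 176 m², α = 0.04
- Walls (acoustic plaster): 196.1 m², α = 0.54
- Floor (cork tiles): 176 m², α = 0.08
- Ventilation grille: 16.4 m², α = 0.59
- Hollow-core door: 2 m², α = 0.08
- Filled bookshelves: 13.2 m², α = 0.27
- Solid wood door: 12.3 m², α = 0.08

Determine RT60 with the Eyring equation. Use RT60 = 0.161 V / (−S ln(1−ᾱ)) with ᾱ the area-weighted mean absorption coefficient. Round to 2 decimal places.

S = Σ Sᵢ = 592.0 m².
Σ(Sᵢαᵢ) = 176×0.04 + 196.1×0.54 + 176×0.08 + 16.4×0.59 + 2×0.08 + 13.2×0.27 + 12.3×0.08 = 141.398.
Mean coefficient ᾱ = A/S = 0.2388.
Eyring denominator: −S ln(1−ᾱ) = 161.533.
V = 22 × 8 × 4 = 704 m³.
RT60 = 0.161 × 704 / 161.533 = 0.70 s.

0.70 s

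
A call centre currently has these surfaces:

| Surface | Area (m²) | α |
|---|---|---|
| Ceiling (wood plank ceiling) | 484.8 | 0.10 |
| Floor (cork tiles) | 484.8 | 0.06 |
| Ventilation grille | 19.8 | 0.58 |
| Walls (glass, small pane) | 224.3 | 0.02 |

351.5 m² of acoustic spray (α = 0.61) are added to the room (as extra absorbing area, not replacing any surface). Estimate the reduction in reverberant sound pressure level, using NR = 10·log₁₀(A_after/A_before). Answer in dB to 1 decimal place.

Equivalent absorption area: A_before = 484.8·0.10 + 484.8·0.06 + 19.8·0.58 + 224.3·0.02 = 93.538 m².
Treatment contributes 351.5·0.61 = 214.415 sabins.
New total A_after = 307.953 sabins.
NR = 10·log₁₀(307.953/93.538) = 5.2 dB.

5.2 dB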